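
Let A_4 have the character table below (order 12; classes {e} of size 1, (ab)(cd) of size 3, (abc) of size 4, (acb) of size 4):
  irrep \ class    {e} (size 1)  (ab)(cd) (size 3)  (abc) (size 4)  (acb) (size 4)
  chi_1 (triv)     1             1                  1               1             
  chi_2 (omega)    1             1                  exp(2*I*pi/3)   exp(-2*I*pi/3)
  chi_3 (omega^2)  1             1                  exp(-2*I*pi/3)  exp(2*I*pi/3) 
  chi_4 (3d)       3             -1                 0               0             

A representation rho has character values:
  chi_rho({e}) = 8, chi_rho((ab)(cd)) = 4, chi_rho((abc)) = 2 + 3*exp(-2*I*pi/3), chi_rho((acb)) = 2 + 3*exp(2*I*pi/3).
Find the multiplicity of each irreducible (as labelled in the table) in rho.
Multiplicities: chi_1: 2, chi_2: 0, chi_3: 3, chi_4: 1.

Proof sketch: Use <chi_rho, chi> = (1/|G|) sum_C |C| * chi_rho(C) * conj(chi(C)) with |G| = 12 for each irreducible chi in the table:
  <chi_rho, chi_1> = (1/12)[1*(8)*conj(1) + 3*(4)*conj(1) + 4*(2 + 3*exp(-2*I*pi/3))*conj(1) + 4*(2 + 3*exp(2*I*pi/3))*conj(1)]
      = (1/12)[(8) + (12) + (8 + 12*exp(-2*I*pi/3)) + (8 + 12*exp(2*I*pi/3))] = 24/12 = 2
  <chi_rho, chi_2> = (1/12)[1*(8)*conj(1) + 3*(4)*conj(1) + 4*(2 + 3*exp(-2*I*pi/3))*conj(exp(2*I*pi/3)) + 4*(2 + 3*exp(2*I*pi/3))*conj(exp(-2*I*pi/3))]
      = (1/12)[(8) + (12) + (8*exp(-2*I*pi/3) + 12*exp(2*I*pi/3)) + (12*exp(-2*I*pi/3) + 8*exp(2*I*pi/3))] = 0/12 = 0
  <chi_rho, chi_3> = (1/12)[1*(8)*conj(1) + 3*(4)*conj(1) + 4*(2 + 3*exp(-2*I*pi/3))*conj(exp(-2*I*pi/3)) + 4*(2 + 3*exp(2*I*pi/3))*conj(exp(2*I*pi/3))]
      = (1/12)[(8) + (12) + (12 + 8*exp(2*I*pi/3)) + (12 + 8*exp(-2*I*pi/3))] = 36/12 = 3
  <chi_rho, chi_4> = (1/12)[1*(8)*conj(3) + 3*(4)*conj(-1) + 4*(2 + 3*exp(-2*I*pi/3))*conj(0) + 4*(2 + 3*exp(2*I*pi/3))*conj(0)]
      = (1/12)[(24) + (-12) + (0) + (0)] = 12/12 = 1
(Exp terms are combined using exp(i*s)*conj(exp(i*t)) = exp(i*(s-t)), and sums of them are collapsed using the identity that for every m > 1 the m distinct m-th roots of unity sum to 0, e.g. 1 + exp(2*I*pi/3) + exp(-2*I*pi/3) = 0.)
Dimension check: dim(rho) = sum (mult * dim) = 2*1 + 0*1 + 3*1 + 1*3 = 8 = chi_rho(e) = 8.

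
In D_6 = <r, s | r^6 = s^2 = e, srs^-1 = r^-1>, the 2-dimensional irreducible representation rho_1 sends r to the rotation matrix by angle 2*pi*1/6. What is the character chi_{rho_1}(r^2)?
chi_{rho_1}(r^2) = 2*cos(2*pi*1*2/6) = -1

Solution. rho_1(r^2) is rotation by angle 2*pi*1*2/6, whose trace is 2*cos(2*pi*1*2/6) = -1.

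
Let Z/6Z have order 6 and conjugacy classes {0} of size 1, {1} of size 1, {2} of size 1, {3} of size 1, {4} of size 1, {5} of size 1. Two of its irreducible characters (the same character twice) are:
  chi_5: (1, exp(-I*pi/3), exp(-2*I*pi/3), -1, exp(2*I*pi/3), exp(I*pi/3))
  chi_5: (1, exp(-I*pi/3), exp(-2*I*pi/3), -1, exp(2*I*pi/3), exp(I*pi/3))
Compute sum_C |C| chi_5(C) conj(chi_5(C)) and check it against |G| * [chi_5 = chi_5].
Sum = 6 = |G| = 6; so <chi_5, chi_5> = 1 (norm-1 confirms irreducibility).

Explanation: Compute term by term over conjugacy classes (|C| * chi_5(C) * conj(chi_5(C))):
  1*(1)*conj(1) + 1*(exp(-I*pi/3))*conj(exp(-I*pi/3)) + 1*(exp(-2*I*pi/3))*conj(exp(-2*I*pi/3)) + 1*(-1)*conj(-1) + 1*(exp(2*I*pi/3))*conj(exp(2*I*pi/3)) + 1*(exp(I*pi/3))*conj(exp(I*pi/3))
  = (1) + (1) + (1) + (1) + (1) + (1)
  = 6.
(Exp terms are combined using exp(i*s)*conj(exp(i*t)) = exp(i*(s-t)), and sums of them are collapsed using the identity that for every m > 1 the m distinct m-th roots of unity sum to 0, e.g. 1 + exp(2*I*pi/3) + exp(-2*I*pi/3) = 0.)
Dividing by |G| = 6 gives 6/6 = 1, matching the row-orthogonality relation <chi_5, chi_5> = [chi_5 = chi_5].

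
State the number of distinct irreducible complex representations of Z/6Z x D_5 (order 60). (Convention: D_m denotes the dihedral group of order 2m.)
24

Working: The number of irreducible complex representations of a finite group equals its number of conjugacy classes. For a direct product, #classes(G x H) = #classes(G) * #classes(H). Z/6Z has 6 classes (abelian), D_5 has 4 classes, so 6 * 4 = 24, so Z/6Z x D_5 (order 60) has exactly 24 irreducible complex representations.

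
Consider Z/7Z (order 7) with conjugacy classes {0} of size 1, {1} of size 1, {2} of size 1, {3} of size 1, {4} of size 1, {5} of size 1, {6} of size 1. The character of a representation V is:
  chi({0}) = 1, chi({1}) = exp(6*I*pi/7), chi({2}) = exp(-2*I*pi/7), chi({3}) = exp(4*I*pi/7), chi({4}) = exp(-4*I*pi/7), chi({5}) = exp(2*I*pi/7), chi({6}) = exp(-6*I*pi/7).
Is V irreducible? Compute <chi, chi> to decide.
Irreducible: <chi, chi> = 1.

Derivation: <chi, chi> = (1/|G|) sum_C |C| * |chi(C)|^2 = (1/7)[1*|1|^2 + 1*|exp(6*I*pi/7)|^2 + 1*|exp(-2*I*pi/7)|^2 + 1*|exp(4*I*pi/7)|^2 + 1*|exp(-4*I*pi/7)|^2 + 1*|exp(2*I*pi/7)|^2 + 1*|exp(-6*I*pi/7)|^2]
  = (1/7)[(1) + (1) + (1) + (1) + (1) + (1) + (1)] = 7/7 = 1.
(Exp terms are combined using exp(i*s)*conj(exp(i*t)) = exp(i*(s-t)), and sums of them are collapsed using the identity that for every m > 1 the m distinct m-th roots of unity sum to 0, e.g. 1 + exp(2*I*pi/3) + exp(-2*I*pi/3) = 0.)
A character is irreducible iff <chi, chi> = 1, so this representation is irreducible.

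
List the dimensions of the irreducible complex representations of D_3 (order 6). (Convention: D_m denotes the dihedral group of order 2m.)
Dimensions: 1, 1, 2

Explanation: There are 3 irreducibles (= number of conjugacy classes). Their dimensions d_i satisfy sum d_i^2 = |G| = 6: 1 + 1 + 4 = 6.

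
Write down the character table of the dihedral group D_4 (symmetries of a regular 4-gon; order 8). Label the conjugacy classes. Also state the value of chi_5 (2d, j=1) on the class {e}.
Conjugacy classes: {e} of size 1, {r^2} of size 1, {r^1, r^3} of size 2, {s, sr^2, ...} of size 2, {sr, sr^3, ...} of size 2.
Character table:
  irrep \ class              {e} (size 1)  {r^2} (size 1)  {r^1, r^3} (size 2)  {s, sr^2, ...} (size 2)  {sr, sr^3, ...} (size 2)
  chi_1 (triv)               1             1               1                    1                        1                       
  chi_2 (sign: r->1, s->-1)  1             1               1                    -1                       -1                      
  chi_3 (r->-1, s->1)        1             1               -1                   1                        -1                      
  chi_4 (r->-1, s->-1)       1             1               -1                   -1                       1                       
  chi_5 (2d, j=1)            2             -2              0                    0                        0                       

Spot check: chi_5 (2d, j=1) on {e} = 2.

Explanation: D_4 has order 2*4 = 8 with 5 conjugacy classes, hence 5 irreducibles. Sum of squared dims 1 + 1 + 1 + 1 + 4 = 8 = |G|. Linear characters come from the abelianisation; the 2-dimensional irreps have character r^k -> 2*cos(2*pi*j*k/4), reflections -> 0.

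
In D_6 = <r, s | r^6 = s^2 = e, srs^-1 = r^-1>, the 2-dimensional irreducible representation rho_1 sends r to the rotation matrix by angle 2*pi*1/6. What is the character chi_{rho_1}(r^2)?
chi_{rho_1}(r^2) = 2*cos(2*pi*1*2/6) = -1

Working: rho_1(r^2) is rotation by angle 2*pi*1*2/6, whose trace is 2*cos(2*pi*1*2/6) = -1.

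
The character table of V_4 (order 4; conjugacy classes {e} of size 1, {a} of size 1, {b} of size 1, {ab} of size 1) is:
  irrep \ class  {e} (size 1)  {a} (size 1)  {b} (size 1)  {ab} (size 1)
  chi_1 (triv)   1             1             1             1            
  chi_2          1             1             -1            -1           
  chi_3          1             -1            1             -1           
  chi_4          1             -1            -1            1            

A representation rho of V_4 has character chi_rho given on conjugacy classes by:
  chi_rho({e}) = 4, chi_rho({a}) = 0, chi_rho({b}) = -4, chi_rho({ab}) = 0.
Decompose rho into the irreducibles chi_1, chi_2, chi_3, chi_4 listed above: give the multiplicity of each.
Multiplicities: chi_1: 0, chi_2: 2, chi_3: 0, chi_4: 2.

Solution. Use <chi_rho, chi> = (1/|G|) sum_C |C| * chi_rho(C) * conj(chi(C)) with |G| = 4 for each irreducible chi in the table:
  <chi_rho, chi_1> = (1/4)[1*(4)*conj(1) + 1*(0)*conj(1) + 1*(-4)*conj(1) + 1*(0)*conj(1)]
      = (1/4)[(4) + (0) + (-4) + (0)] = 0/4 = 0
  <chi_rho, chi_2> = (1/4)[1*(4)*conj(1) + 1*(0)*conj(1) + 1*(-4)*conj(-1) + 1*(0)*conj(-1)]
      = (1/4)[(4) + (0) + (4) + (0)] = 8/4 = 2
  <chi_rho, chi_3> = (1/4)[1*(4)*conj(1) + 1*(0)*conj(-1) + 1*(-4)*conj(1) + 1*(0)*conj(-1)]
      = (1/4)[(4) + (0) + (-4) + (0)] = 0/4 = 0
  <chi_rho, chi_4> = (1/4)[1*(4)*conj(1) + 1*(0)*conj(-1) + 1*(-4)*conj(-1) + 1*(0)*conj(1)]
      = (1/4)[(4) + (0) + (4) + (0)] = 8/4 = 2
Dimension check: dim(rho) = sum (mult * dim) = 0*1 + 2*1 + 0*1 + 2*1 = 4 = chi_rho(e) = 4.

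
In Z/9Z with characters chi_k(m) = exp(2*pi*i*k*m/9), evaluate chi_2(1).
chi_2(1) = zeta_9^2 = exp(4*I*pi/9)

Solution. chi_2(1) = zeta_9^(2*1) = zeta_9^2. Since zeta_9^9 = 1, this equals zeta_9^2 = exp(2*pi*i*2/9) = exp(4*I*pi/9).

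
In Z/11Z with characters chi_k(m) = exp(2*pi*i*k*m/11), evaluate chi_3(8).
chi_3(8) = zeta_11^24 = exp(4*I*pi/11)

Justification: chi_3(8) = zeta_11^(3*8) = zeta_11^24. Since zeta_11^11 = 1, this equals zeta_11^2 = exp(2*pi*i*2/11) = exp(4*I*pi/11).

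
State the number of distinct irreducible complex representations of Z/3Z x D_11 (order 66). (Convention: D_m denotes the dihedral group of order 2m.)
21

Explanation: The number of irreducible complex representations of a finite group equals its number of conjugacy classes. For a direct product, #classes(G x H) = #classes(G) * #classes(H). Z/3Z has 3 classes (abelian), D_11 has 7 classes, so 3 * 7 = 21, so Z/3Z x D_11 (order 66) has exactly 21 irreducible complex representations.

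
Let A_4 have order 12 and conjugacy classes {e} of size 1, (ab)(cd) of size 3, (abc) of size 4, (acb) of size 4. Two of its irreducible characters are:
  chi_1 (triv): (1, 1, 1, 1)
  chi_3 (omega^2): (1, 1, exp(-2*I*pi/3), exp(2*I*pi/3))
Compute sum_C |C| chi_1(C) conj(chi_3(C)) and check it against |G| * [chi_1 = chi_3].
Sum = 0; so <chi_1, chi_3> = 0 (distinct irreducibles are orthogonal).

Justification: Compute term by term over conjugacy classes (|C| * chi_1(C) * conj(chi_3(C))):
  1*(1)*conj(1) + 3*(1)*conj(1) + 4*(1)*conj(exp(-2*I*pi/3)) + 4*(1)*conj(exp(2*I*pi/3))
  = (1) + (3) + (4*exp(2*I*pi/3)) + (4*exp(-2*I*pi/3))
  = 0.
(Exp terms are combined using exp(i*s)*conj(exp(i*t)) = exp(i*(s-t)), and sums of them are collapsed using the identity that for every m > 1 the m distinct m-th roots of unity sum to 0, e.g. 1 + exp(2*I*pi/3) + exp(-2*I*pi/3) = 0.)
Dividing by |G| = 12 gives 0/12 = 0, matching the row-orthogonality relation <chi_1, chi_3> = [chi_1 = chi_3].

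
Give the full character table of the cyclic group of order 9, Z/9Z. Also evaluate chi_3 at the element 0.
Character table of Z/9Z (irreps indexed chi_0,...,chi_8 with chi_k(m) = zeta_9^(k*m), zeta_9 = exp(2*pi*i/9)):
  irrep \ class  {0} (size 1)  {1} (size 1)    {2} (size 1)    {3} (size 1)    {4} (size 1)    {5} (size 1)    {6} (size 1)    {7} (size 1)    {8} (size 1)  
  chi_0          1             1               1               1               1               1               1               1               1             
  chi_1          1             exp(2*I*pi/9)   exp(4*I*pi/9)   exp(2*I*pi/3)   exp(8*I*pi/9)   exp(-8*I*pi/9)  exp(-2*I*pi/3)  exp(-4*I*pi/9)  exp(-2*I*pi/9)
  chi_2          1             exp(4*I*pi/9)   exp(8*I*pi/9)   exp(-2*I*pi/3)  exp(-2*I*pi/9)  exp(2*I*pi/9)   exp(2*I*pi/3)   exp(-8*I*pi/9)  exp(-4*I*pi/9)
  chi_3          1             exp(2*I*pi/3)   exp(-2*I*pi/3)  1               exp(2*I*pi/3)   exp(-2*I*pi/3)  1               exp(2*I*pi/3)   exp(-2*I*pi/3)
  chi_4          1             exp(8*I*pi/9)   exp(-2*I*pi/9)  exp(2*I*pi/3)   exp(-4*I*pi/9)  exp(4*I*pi/9)   exp(-2*I*pi/3)  exp(2*I*pi/9)   exp(-8*I*pi/9)
  chi_5          1             exp(-8*I*pi/9)  exp(2*I*pi/9)   exp(-2*I*pi/3)  exp(4*I*pi/9)   exp(-4*I*pi/9)  exp(2*I*pi/3)   exp(-2*I*pi/9)  exp(8*I*pi/9) 
  chi_6          1             exp(-2*I*pi/3)  exp(2*I*pi/3)   1               exp(-2*I*pi/3)  exp(2*I*pi/3)   1               exp(-2*I*pi/3)  exp(2*I*pi/3) 
  chi_7          1             exp(-4*I*pi/9)  exp(-8*I*pi/9)  exp(2*I*pi/3)   exp(2*I*pi/9)   exp(-2*I*pi/9)  exp(-2*I*pi/3)  exp(8*I*pi/9)   exp(4*I*pi/9) 
  chi_8          1             exp(-2*I*pi/9)  exp(-4*I*pi/9)  exp(-2*I*pi/3)  exp(-8*I*pi/9)  exp(8*I*pi/9)   exp(2*I*pi/3)   exp(4*I*pi/9)   exp(2*I*pi/9) 

Spot check: chi_3(0) = zeta_9^(3*0) = zeta_9^0 = 1.

Why: Z/9Z is abelian, so all 9 irreducible complex representations are 1-dimensional. They are given by chi_k(m) = zeta_9^(k*m) for k = 0,...,8. Row orthogonality: sum_m chi_k(m) conj(chi_l(m)) = 9 * [k = l].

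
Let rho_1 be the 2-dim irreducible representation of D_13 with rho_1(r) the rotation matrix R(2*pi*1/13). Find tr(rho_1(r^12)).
chi_{rho_1}(r^12) = 2*cos(2*pi*1*12/13) = 2*cos(2*pi/13)

Working: rho_1(r^12) is rotation by angle 2*pi*1*12/13, whose trace is 2*cos(2*pi*1*12/13) = 2*cos(2*pi/13).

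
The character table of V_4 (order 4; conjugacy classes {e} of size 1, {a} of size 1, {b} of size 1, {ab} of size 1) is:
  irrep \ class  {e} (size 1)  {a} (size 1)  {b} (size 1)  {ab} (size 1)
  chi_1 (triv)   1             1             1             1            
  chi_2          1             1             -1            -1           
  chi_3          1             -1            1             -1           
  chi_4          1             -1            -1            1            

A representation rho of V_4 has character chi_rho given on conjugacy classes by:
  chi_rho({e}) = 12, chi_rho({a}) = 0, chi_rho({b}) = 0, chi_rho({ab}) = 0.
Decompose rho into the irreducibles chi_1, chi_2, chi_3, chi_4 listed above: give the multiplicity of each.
Multiplicities: chi_1: 3, chi_2: 3, chi_3: 3, chi_4: 3.

Reasoning: Use <chi_rho, chi> = (1/|G|) sum_C |C| * chi_rho(C) * conj(chi(C)) with |G| = 4 for each irreducible chi in the table:
  <chi_rho, chi_1> = (1/4)[1*(12)*conj(1) + 1*(0)*conj(1) + 1*(0)*conj(1) + 1*(0)*conj(1)]
      = (1/4)[(12) + (0) + (0) + (0)] = 12/4 = 3
  <chi_rho, chi_2> = (1/4)[1*(12)*conj(1) + 1*(0)*conj(1) + 1*(0)*conj(-1) + 1*(0)*conj(-1)]
      = (1/4)[(12) + (0) + (0) + (0)] = 12/4 = 3
  <chi_rho, chi_3> = (1/4)[1*(12)*conj(1) + 1*(0)*conj(-1) + 1*(0)*conj(1) + 1*(0)*conj(-1)]
      = (1/4)[(12) + (0) + (0) + (0)] = 12/4 = 3
  <chi_rho, chi_4> = (1/4)[1*(12)*conj(1) + 1*(0)*conj(-1) + 1*(0)*conj(-1) + 1*(0)*conj(1)]
      = (1/4)[(12) + (0) + (0) + (0)] = 12/4 = 3
Dimension check: dim(rho) = sum (mult * dim) = 3*1 + 3*1 + 3*1 + 3*1 = 12 = chi_rho(e) = 12.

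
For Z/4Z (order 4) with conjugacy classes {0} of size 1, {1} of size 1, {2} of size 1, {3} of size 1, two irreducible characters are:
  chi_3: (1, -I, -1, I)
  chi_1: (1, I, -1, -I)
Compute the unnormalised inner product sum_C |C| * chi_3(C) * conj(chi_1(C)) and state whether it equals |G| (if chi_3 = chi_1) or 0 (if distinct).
Sum = 0; so <chi_3, chi_1> = 0 (distinct irreducibles are orthogonal).

Compute term by term over conjugacy classes (|C| * chi_3(C) * conj(chi_1(C))):
  1*(1)*conj(1) + 1*(-I)*conj(I) + 1*(-1)*conj(-1) + 1*(I)*conj(-I)
  = (1) + (-1) + (1) + (-1)
  = 0.
(Exp terms are combined using exp(i*s)*conj(exp(i*t)) = exp(i*(s-t)), and sums of them are collapsed using the identity that for every m > 1 the m distinct m-th roots of unity sum to 0, e.g. 1 + exp(2*I*pi/3) + exp(-2*I*pi/3) = 0.)
Dividing by |G| = 4 gives 0/4 = 0, matching the row-orthogonality relation <chi_3, chi_1> = [chi_3 = chi_1].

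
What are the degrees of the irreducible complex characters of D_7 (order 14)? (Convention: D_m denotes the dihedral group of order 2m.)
Dimensions: 1, 1, 2, 2, 2

Solution. There are 5 irreducibles (= number of conjugacy classes). Their dimensions d_i satisfy sum d_i^2 = |G| = 14: 1 + 1 + 4 + 4 + 4 = 14.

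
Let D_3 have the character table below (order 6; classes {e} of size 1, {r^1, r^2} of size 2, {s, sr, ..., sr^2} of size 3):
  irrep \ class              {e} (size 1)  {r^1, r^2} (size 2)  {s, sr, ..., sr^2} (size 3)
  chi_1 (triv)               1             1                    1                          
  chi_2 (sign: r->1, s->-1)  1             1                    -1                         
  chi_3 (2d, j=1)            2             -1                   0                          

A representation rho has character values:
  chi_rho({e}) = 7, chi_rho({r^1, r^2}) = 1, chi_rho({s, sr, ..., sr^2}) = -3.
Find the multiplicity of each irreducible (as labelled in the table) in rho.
Multiplicities: chi_1: 0, chi_2: 3, chi_3: 2.

Reasoning: Use <chi_rho, chi> = (1/|G|) sum_C |C| * chi_rho(C) * conj(chi(C)) with |G| = 6 for each irreducible chi in the table:
  <chi_rho, chi_1> = (1/6)[1*(7)*conj(1) + 2*(1)*conj(1) + 3*(-3)*conj(1)]
      = (1/6)[(7) + (2) + (-9)] = 0/6 = 0
  <chi_rho, chi_2> = (1/6)[1*(7)*conj(1) + 2*(1)*conj(1) + 3*(-3)*conj(-1)]
      = (1/6)[(7) + (2) + (9)] = 18/6 = 3
  <chi_rho, chi_3> = (1/6)[1*(7)*conj(2) + 2*(1)*conj(-1) + 3*(-3)*conj(0)]
      = (1/6)[(14) + (-2) + (0)] = 12/6 = 2
Dimension check: dim(rho) = sum (mult * dim) = 0*1 + 3*1 + 2*2 = 7 = chi_rho(e) = 7.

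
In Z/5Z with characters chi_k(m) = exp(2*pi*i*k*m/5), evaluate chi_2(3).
chi_2(3) = zeta_5^6 = exp(2*I*pi/5)

Reasoning: chi_2(3) = zeta_5^(2*3) = zeta_5^6. Since zeta_5^5 = 1, this equals zeta_5^1 = exp(2*pi*i*1/5) = exp(2*I*pi/5).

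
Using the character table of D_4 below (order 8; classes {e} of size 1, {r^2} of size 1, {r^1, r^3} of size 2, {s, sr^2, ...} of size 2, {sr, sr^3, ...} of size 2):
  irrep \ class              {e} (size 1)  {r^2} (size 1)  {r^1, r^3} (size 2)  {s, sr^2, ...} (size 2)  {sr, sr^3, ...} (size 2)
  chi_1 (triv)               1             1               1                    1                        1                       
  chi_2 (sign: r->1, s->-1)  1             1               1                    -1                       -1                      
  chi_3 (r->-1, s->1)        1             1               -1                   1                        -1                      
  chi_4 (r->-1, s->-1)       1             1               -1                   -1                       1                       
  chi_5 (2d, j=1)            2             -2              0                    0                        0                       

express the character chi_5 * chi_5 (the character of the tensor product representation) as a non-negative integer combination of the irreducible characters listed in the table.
chi_5 tensor chi_5 = chi_1 + chi_2 + chi_3 + chi_4 (all other irreducibles have multiplicity 0).

Why: The character of a tensor product is the pointwise product (chi_5 * chi_5)(C) = chi_5(C) * chi_5(C):
  {e}: (2)*(2), {r^2}: (-2)*(-2), {r^1, r^3}: (0)*(0), {s, sr^2, ...}: (0)*(0), {sr, sr^3, ...}: (0)*(0)
so (chi_5 * chi_5) takes values
  {e} -> 4, {r^2} -> 4, {r^1, r^3} -> 0, {s, sr^2, ...} -> 0, {sr, sr^3, ...} -> 0.
Now take the inner product of this character with each irreducible chi from the table, <chi_5*chi_5, chi> = (1/8) sum_C |C| (chi_5*chi_5)(C) conj(chi(C)):
  <chi_5*chi_5, chi_1> = (1/8)[1*(4)*conj(1) + 1*(4)*conj(1) + 2*(0)*conj(1) + 2*(0)*conj(1) + 2*(0)*conj(1)]
      = (1/8)[(4) + (4) + (0) + (0) + (0)] = 8/8 = 1
  <chi_5*chi_5, chi_2> = (1/8)[1*(4)*conj(1) + 1*(4)*conj(1) + 2*(0)*conj(1) + 2*(0)*conj(-1) + 2*(0)*conj(-1)]
      = (1/8)[(4) + (4) + (0) + (0) + (0)] = 8/8 = 1
  <chi_5*chi_5, chi_3> = (1/8)[1*(4)*conj(1) + 1*(4)*conj(1) + 2*(0)*conj(-1) + 2*(0)*conj(1) + 2*(0)*conj(-1)]
      = (1/8)[(4) + (4) + (0) + (0) + (0)] = 8/8 = 1
  <chi_5*chi_5, chi_4> = (1/8)[1*(4)*conj(1) + 1*(4)*conj(1) + 2*(0)*conj(-1) + 2*(0)*conj(-1) + 2*(0)*conj(1)]
      = (1/8)[(4) + (4) + (0) + (0) + (0)] = 8/8 = 1
  <chi_5*chi_5, chi_5> = (1/8)[1*(4)*conj(2) + 1*(4)*conj(-2) + 2*(0)*conj(0) + 2*(0)*conj(0) + 2*(0)*conj(0)]
      = (1/8)[(8) + (-8) + (0) + (0) + (0)] = 0/8 = 0
Hence the multiplicities are chi_1: 1, chi_2: 1, chi_3: 1, chi_4: 1. Dimension check: dim(chi_5)*dim(chi_5) = 2*2 = 4 and sum (mult * dim) = 1*1 + 1*1 + 1*1 + 1*1 = 4.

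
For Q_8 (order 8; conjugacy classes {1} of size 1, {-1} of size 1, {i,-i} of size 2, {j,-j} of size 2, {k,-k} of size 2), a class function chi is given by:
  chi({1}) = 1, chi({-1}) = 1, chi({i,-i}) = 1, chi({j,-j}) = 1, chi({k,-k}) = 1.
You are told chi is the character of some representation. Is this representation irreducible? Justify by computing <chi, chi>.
Irreducible: <chi, chi> = 1.

Justification: <chi, chi> = (1/|G|) sum_C |C| * |chi(C)|^2 = (1/8)[1*|1|^2 + 1*|1|^2 + 2*|1|^2 + 2*|1|^2 + 2*|1|^2]
  = (1/8)[(1) + (1) + (2) + (2) + (2)] = 8/8 = 1.
A character is irreducible iff <chi, chi> = 1, so this representation is irreducible.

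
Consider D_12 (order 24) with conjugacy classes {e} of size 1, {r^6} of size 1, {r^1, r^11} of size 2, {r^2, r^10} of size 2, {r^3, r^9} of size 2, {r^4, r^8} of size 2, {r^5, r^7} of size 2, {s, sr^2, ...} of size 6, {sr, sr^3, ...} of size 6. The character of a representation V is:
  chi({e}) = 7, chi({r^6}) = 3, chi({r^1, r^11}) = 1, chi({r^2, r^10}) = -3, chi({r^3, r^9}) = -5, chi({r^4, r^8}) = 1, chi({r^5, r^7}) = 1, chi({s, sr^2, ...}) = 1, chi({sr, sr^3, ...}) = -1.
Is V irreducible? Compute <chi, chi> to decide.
Not irreducible (reducible): <chi, chi> = 6 > 1.

Solution. <chi, chi> = (1/|G|) sum_C |C| * |chi(C)|^2 = (1/24)[1*|7|^2 + 1*|3|^2 + 2*|1|^2 + 2*|-3|^2 + 2*|-5|^2 + 2*|1|^2 + 2*|1|^2 + 6*|1|^2 + 6*|-1|^2]
  = (1/24)[(49) + (9) + (2) + (18) + (50) + (2) + (2) + (6) + (6)] = 144/24 = 6.
A character is irreducible iff <chi, chi> = 1, so this representation is reducible.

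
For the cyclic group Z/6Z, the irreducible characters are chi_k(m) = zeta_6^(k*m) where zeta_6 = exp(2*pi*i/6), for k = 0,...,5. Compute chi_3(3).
chi_3(3) = zeta_6^9 = -1

chi_3(3) = zeta_6^(3*3) = zeta_6^9. Since zeta_6^6 = 1, this equals zeta_6^3 = exp(2*pi*i*3/6) = -1.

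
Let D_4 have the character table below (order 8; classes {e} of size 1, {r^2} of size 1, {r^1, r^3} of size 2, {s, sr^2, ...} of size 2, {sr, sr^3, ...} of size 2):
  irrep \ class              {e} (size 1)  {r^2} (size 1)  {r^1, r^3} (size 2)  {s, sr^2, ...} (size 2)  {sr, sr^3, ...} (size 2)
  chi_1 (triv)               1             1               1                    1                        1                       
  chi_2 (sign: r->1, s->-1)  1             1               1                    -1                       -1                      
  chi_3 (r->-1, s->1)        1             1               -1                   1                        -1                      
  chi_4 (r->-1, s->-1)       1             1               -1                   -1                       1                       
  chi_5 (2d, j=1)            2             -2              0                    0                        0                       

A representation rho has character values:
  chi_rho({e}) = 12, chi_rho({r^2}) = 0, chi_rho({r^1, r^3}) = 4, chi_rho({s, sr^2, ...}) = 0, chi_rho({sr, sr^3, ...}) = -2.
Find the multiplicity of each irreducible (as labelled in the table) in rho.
Multiplicities: chi_1: 2, chi_2: 3, chi_3: 1, chi_4: 0, chi_5: 3.

Reasoning: Use <chi_rho, chi> = (1/|G|) sum_C |C| * chi_rho(C) * conj(chi(C)) with |G| = 8 for each irreducible chi in the table:
  <chi_rho, chi_1> = (1/8)[1*(12)*conj(1) + 1*(0)*conj(1) + 2*(4)*conj(1) + 2*(0)*conj(1) + 2*(-2)*conj(1)]
      = (1/8)[(12) + (0) + (8) + (0) + (-4)] = 16/8 = 2
  <chi_rho, chi_2> = (1/8)[1*(12)*conj(1) + 1*(0)*conj(1) + 2*(4)*conj(1) + 2*(0)*conj(-1) + 2*(-2)*conj(-1)]
      = (1/8)[(12) + (0) + (8) + (0) + (4)] = 24/8 = 3
  <chi_rho, chi_3> = (1/8)[1*(12)*conj(1) + 1*(0)*conj(1) + 2*(4)*conj(-1) + 2*(0)*conj(1) + 2*(-2)*conj(-1)]
      = (1/8)[(12) + (0) + (-8) + (0) + (4)] = 8/8 = 1
  <chi_rho, chi_4> = (1/8)[1*(12)*conj(1) + 1*(0)*conj(1) + 2*(4)*conj(-1) + 2*(0)*conj(-1) + 2*(-2)*conj(1)]
      = (1/8)[(12) + (0) + (-8) + (0) + (-4)] = 0/8 = 0
  <chi_rho, chi_5> = (1/8)[1*(12)*conj(2) + 1*(0)*conj(-2) + 2*(4)*conj(0) + 2*(0)*conj(0) + 2*(-2)*conj(0)]
      = (1/8)[(24) + (0) + (0) + (0) + (0)] = 24/8 = 3
Dimension check: dim(rho) = sum (mult * dim) = 2*1 + 3*1 + 1*1 + 0*1 + 3*2 = 12 = chi_rho(e) = 12.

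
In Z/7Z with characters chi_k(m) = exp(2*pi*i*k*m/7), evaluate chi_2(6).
chi_2(6) = zeta_7^12 = exp(-4*I*pi/7)

Derivation: chi_2(6) = zeta_7^(2*6) = zeta_7^12. Since zeta_7^7 = 1, this equals zeta_7^5 = exp(2*pi*i*5/7) = exp(-4*I*pi/7).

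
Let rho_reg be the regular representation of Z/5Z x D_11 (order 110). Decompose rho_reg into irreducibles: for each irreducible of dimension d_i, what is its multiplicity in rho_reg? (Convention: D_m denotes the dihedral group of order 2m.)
Each irreducible V_i of dimension d_i appears with multiplicity d_i, i.e. rho_reg = (direct sum over all irreducibles V_i) d_i V_i. The irreducible dimensions for Z/5Z x D_11 are 1, 1, 1, 1, 1, 1, 1, 1, 1, 1, 2, 2, 2, 2, 2, 2, 2, 2, 2, 2, 2, 2, 2, 2, 2, 2, 2, 2, 2, 2, 2, 2, 2, 2, 2: 10 irreducibles of dimension 1, each with multiplicity 1; 25 irreducibles of dimension 2, each with multiplicity 2. Total dimension 10*1*1 + 25*2*2 = 110 = |G|.

Why: General theorem: in the regular representation of a finite group G, each irreducible appears with multiplicity equal to its dimension. Check: dim(rho_reg) = sum d_i^2 = 1 + 1 + 1 + 1 + 1 + 1 + 1 + 1 + 1 + 1 + 4 + 4 + 4 + 4 + 4 + 4 + 4 + 4 + 4 + 4 + 4 + 4 + 4 + 4 + 4 + 4 + 4 + 4 + 4 + 4 + 4 + 4 + 4 + 4 + 4 = 110 = |G|.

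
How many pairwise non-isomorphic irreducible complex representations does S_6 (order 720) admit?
11

Proof sketch: The number of irreducible complex representations of a finite group equals its number of conjugacy classes. Conjugacy classes in S_6 correspond to cycle types, i.e. partitions of 6; there are p(6) = 11 of them, so S_6 (order 720) has exactly 11 irreducible complex representations.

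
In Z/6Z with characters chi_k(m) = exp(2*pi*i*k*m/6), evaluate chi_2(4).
chi_2(4) = zeta_6^8 = exp(2*I*pi/3)

Justification: chi_2(4) = zeta_6^(2*4) = zeta_6^8. Since zeta_6^6 = 1, this equals zeta_6^2 = exp(2*pi*i*2/6) = exp(2*I*pi/3).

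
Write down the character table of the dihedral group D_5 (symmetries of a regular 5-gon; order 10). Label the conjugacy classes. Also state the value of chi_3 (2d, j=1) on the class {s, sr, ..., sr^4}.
Conjugacy classes: {e} of size 1, {r^1, r^4} of size 2, {r^2, r^3} of size 2, {s, sr, ..., sr^4} of size 5.
Character table:
  irrep \ class              {e} (size 1)  {r^1, r^4} (size 2)  {r^2, r^3} (size 2)  {s, sr, ..., sr^4} (size 5)
  chi_1 (triv)               1             1                    1                    1                          
  chi_2 (sign: r->1, s->-1)  1             1                    1                    -1                         
  chi_3 (2d, j=1)            2             -1/2 + sqrt(5)/2     -sqrt(5)/2 - 1/2     0                          
  chi_4 (2d, j=2)            2             -sqrt(5)/2 - 1/2     -1/2 + sqrt(5)/2     0                          

Spot check: chi_3 (2d, j=1) on {s, sr, ..., sr^4} = 0.

Details: D_5 has order 2*5 = 10 with 4 conjugacy classes, hence 4 irreducibles. Sum of squared dims 1 + 1 + 4 + 4 = 10 = |G|. Linear characters come from the abelianisation; the 2-dimensional irreps have character r^k -> 2*cos(2*pi*j*k/5), reflections -> 0.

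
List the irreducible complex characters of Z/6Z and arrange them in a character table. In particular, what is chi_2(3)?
Character table of Z/6Z (irreps indexed chi_0,...,chi_5 with chi_k(m) = zeta_6^(k*m), zeta_6 = exp(2*pi*i/6)):
  irrep \ class  {0} (size 1)  {1} (size 1)    {2} (size 1)    {3} (size 1)  {4} (size 1)    {5} (size 1)  
  chi_0          1             1               1               1             1               1             
  chi_1          1             exp(I*pi/3)     exp(2*I*pi/3)   -1            exp(-2*I*pi/3)  exp(-I*pi/3)  
  chi_2          1             exp(2*I*pi/3)   exp(-2*I*pi/3)  1             exp(2*I*pi/3)   exp(-2*I*pi/3)
  chi_3          1             -1              1               -1            1               -1            
  chi_4          1             exp(-2*I*pi/3)  exp(2*I*pi/3)   1             exp(-2*I*pi/3)  exp(2*I*pi/3) 
  chi_5          1             exp(-I*pi/3)    exp(-2*I*pi/3)  -1            exp(2*I*pi/3)   exp(I*pi/3)   

Spot check: chi_2(3) = zeta_6^(2*3) = zeta_6^6 = 1.

Working: Z/6Z is abelian, so all 6 irreducible complex representations are 1-dimensional. They are given by chi_k(m) = zeta_6^(k*m) for k = 0,...,5. Row orthogonality: sum_m chi_k(m) conj(chi_l(m)) = 6 * [k = l].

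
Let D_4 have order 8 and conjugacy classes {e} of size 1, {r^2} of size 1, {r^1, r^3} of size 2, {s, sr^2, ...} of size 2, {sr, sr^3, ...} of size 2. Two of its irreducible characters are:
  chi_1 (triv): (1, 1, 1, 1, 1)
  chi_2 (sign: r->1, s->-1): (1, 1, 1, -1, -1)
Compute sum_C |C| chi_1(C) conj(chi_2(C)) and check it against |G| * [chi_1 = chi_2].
Sum = 0; so <chi_1, chi_2> = 0 (distinct irreducibles are orthogonal).

Compute term by term over conjugacy classes (|C| * chi_1(C) * conj(chi_2(C))):
  1*(1)*conj(1) + 1*(1)*conj(1) + 2*(1)*conj(1) + 2*(1)*conj(-1) + 2*(1)*conj(-1)
  = (1) + (1) + (2) + (-2) + (-2)
  = 0.
Dividing by |G| = 8 gives 0/8 = 0, matching the row-orthogonality relation <chi_1, chi_2> = [chi_1 = chi_2].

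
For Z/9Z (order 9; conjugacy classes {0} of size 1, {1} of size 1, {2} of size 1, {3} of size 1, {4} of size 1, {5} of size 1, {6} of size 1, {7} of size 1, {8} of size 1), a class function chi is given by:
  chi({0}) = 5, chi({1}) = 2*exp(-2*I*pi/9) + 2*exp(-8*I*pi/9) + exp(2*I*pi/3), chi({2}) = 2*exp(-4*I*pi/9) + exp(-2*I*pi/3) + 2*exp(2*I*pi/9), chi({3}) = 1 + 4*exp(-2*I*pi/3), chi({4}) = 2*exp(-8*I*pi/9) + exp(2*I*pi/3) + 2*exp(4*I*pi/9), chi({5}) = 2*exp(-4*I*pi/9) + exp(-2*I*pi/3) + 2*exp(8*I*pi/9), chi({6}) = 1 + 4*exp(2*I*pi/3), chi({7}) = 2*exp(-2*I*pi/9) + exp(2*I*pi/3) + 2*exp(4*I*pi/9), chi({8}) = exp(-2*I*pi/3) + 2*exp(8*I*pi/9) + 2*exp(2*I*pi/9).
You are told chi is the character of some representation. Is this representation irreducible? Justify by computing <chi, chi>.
Not irreducible (reducible): <chi, chi> = 9 > 1.

Argument: <chi, chi> = (1/|G|) sum_C |C| * |chi(C)|^2 = (1/9)[1*|5|^2 + 1*|2*exp(-2*I*pi/9) + 2*exp(-8*I*pi/9) + exp(2*I*pi/3)|^2 + 1*|2*exp(-4*I*pi/9) + exp(-2*I*pi/3) + 2*exp(2*I*pi/9)|^2 + 1*|1 + 4*exp(-2*I*pi/3)|^2 + 1*|2*exp(-8*I*pi/9) + exp(2*I*pi/3) + 2*exp(4*I*pi/9)|^2 + 1*|2*exp(-4*I*pi/9) + exp(-2*I*pi/3) + 2*exp(8*I*pi/9)|^2 + 1*|1 + 4*exp(2*I*pi/3)|^2 + 1*|2*exp(-2*I*pi/9) + exp(2*I*pi/3) + 2*exp(4*I*pi/9)|^2 + 1*|exp(-2*I*pi/3) + 2*exp(8*I*pi/9) + 2*exp(2*I*pi/9)|^2]
  = (1/9)[(25) + (9 + 4*exp(-2*I*pi/3) + 2*exp(-4*I*pi/9) + 2*exp(-8*I*pi/9) + 2*exp(8*I*pi/9) + 2*exp(4*I*pi/9) + 4*exp(2*I*pi/3)) + (9 + 4*exp(-2*I*pi/3) + 2*exp(-2*I*pi/9) + 2*exp(-8*I*pi/9) + 2*exp(8*I*pi/9) + 2*exp(2*I*pi/9) + 4*exp(2*I*pi/3)) + (13) + (9 + 4*exp(-2*I*pi/3) + 2*exp(-4*I*pi/9) + 2*exp(-2*I*pi/9) + 2*exp(2*I*pi/9) + 2*exp(4*I*pi/9) + 4*exp(2*I*pi/3)) + (9 + 4*exp(-2*I*pi/3) + 2*exp(-4*I*pi/9) + 2*exp(-2*I*pi/9) + 2*exp(2*I*pi/9) + 2*exp(4*I*pi/9) + 4*exp(2*I*pi/3)) + (13) + (9 + 4*exp(-2*I*pi/3) + 2*exp(-2*I*pi/9) + 2*exp(-8*I*pi/9) + 2*exp(8*I*pi/9) + 2*exp(2*I*pi/9) + 4*exp(2*I*pi/3)) + (9 + 4*exp(-2*I*pi/3) + 2*exp(-4*I*pi/9) + 2*exp(-8*I*pi/9) + 2*exp(8*I*pi/9) + 2*exp(4*I*pi/9) + 4*exp(2*I*pi/3))] = 81/9 = 9.
(Exp terms are combined using exp(i*s)*conj(exp(i*t)) = exp(i*(s-t)), and sums of them are collapsed using the identity that for every m > 1 the m distinct m-th roots of unity sum to 0, e.g. 1 + exp(2*I*pi/3) + exp(-2*I*pi/3) = 0.)
A character is irreducible iff <chi, chi> = 1, so this representation is reducible.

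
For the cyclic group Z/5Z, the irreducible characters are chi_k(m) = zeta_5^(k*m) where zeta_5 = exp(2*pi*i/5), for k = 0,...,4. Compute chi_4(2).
chi_4(2) = zeta_5^8 = exp(-4*I*pi/5)

Derivation: chi_4(2) = zeta_5^(4*2) = zeta_5^8. Since zeta_5^5 = 1, this equals zeta_5^3 = exp(2*pi*i*3/5) = exp(-4*I*pi/5).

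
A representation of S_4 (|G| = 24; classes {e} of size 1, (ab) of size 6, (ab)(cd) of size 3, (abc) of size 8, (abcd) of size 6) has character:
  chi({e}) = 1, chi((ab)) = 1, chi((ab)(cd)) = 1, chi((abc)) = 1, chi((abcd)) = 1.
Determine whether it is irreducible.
Irreducible: <chi, chi> = 1.

Justification: <chi, chi> = (1/|G|) sum_C |C| * |chi(C)|^2 = (1/24)[1*|1|^2 + 6*|1|^2 + 3*|1|^2 + 8*|1|^2 + 6*|1|^2]
  = (1/24)[(1) + (6) + (3) + (8) + (6)] = 24/24 = 1.
A character is irreducible iff <chi, chi> = 1, so this representation is irreducible.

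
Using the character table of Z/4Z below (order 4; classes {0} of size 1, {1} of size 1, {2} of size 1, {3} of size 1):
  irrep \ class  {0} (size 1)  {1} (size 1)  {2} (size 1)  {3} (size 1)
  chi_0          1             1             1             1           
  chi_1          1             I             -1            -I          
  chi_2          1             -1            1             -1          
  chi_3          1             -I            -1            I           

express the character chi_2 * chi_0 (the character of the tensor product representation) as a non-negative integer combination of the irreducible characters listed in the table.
chi_2 tensor chi_0 = chi_2 (all other irreducibles have multiplicity 0).

Details: The character of a tensor product is the pointwise product (chi_2 * chi_0)(C) = chi_2(C) * chi_0(C):
  {0}: (1)*(1), {1}: (-1)*(1), {2}: (1)*(1), {3}: (-1)*(1)
so (chi_2 * chi_0) takes values
  {0} -> 1, {1} -> -1, {2} -> 1, {3} -> -1.
Now take the inner product of this character with each irreducible chi from the table, <chi_2*chi_0, chi> = (1/4) sum_C |C| (chi_2*chi_0)(C) conj(chi(C)):
  <chi_2*chi_0, chi_0> = (1/4)[1*(1)*conj(1) + 1*(-1)*conj(1) + 1*(1)*conj(1) + 1*(-1)*conj(1)]
      = (1/4)[(1) + (-1) + (1) + (-1)] = 0/4 = 0
  <chi_2*chi_0, chi_1> = (1/4)[1*(1)*conj(1) + 1*(-1)*conj(I) + 1*(1)*conj(-1) + 1*(-1)*conj(-I)]
      = (1/4)[(1) + (I) + (-1) + (-I)] = 0/4 = 0
  <chi_2*chi_0, chi_2> = (1/4)[1*(1)*conj(1) + 1*(-1)*conj(-1) + 1*(1)*conj(1) + 1*(-1)*conj(-1)]
      = (1/4)[(1) + (1) + (1) + (1)] = 4/4 = 1
  <chi_2*chi_0, chi_3> = (1/4)[1*(1)*conj(1) + 1*(-1)*conj(-I) + 1*(1)*conj(-1) + 1*(-1)*conj(I)]
      = (1/4)[(1) + (-I) + (-1) + (I)] = 0/4 = 0
(Exp terms are combined using exp(i*s)*conj(exp(i*t)) = exp(i*(s-t)), and sums of them are collapsed using the identity that for every m > 1 the m distinct m-th roots of unity sum to 0, e.g. 1 + exp(2*I*pi/3) + exp(-2*I*pi/3) = 0.)
Hence the multiplicities are chi_2: 1. Dimension check: dim(chi_2)*dim(chi_0) = 1*1 = 1 and sum (mult * dim) = 1*1 = 1.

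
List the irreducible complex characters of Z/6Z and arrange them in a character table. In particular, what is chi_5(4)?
Character table of Z/6Z (irreps indexed chi_0,...,chi_5 with chi_k(m) = zeta_6^(k*m), zeta_6 = exp(2*pi*i/6)):
  irrep \ class  {0} (size 1)  {1} (size 1)    {2} (size 1)    {3} (size 1)  {4} (size 1)    {5} (size 1)  
  chi_0          1             1               1               1             1               1             
  chi_1          1             exp(I*pi/3)     exp(2*I*pi/3)   -1            exp(-2*I*pi/3)  exp(-I*pi/3)  
  chi_2          1             exp(2*I*pi/3)   exp(-2*I*pi/3)  1             exp(2*I*pi/3)   exp(-2*I*pi/3)
  chi_3          1             -1              1               -1            1               -1            
  chi_4          1             exp(-2*I*pi/3)  exp(2*I*pi/3)   1             exp(-2*I*pi/3)  exp(2*I*pi/3) 
  chi_5          1             exp(-I*pi/3)    exp(-2*I*pi/3)  -1            exp(2*I*pi/3)   exp(I*pi/3)   

Spot check: chi_5(4) = zeta_6^(5*4) = zeta_6^20 = exp(2*I*pi/3).

Argument: Z/6Z is abelian, so all 6 irreducible complex representations are 1-dimensional. They are given by chi_k(m) = zeta_6^(k*m) for k = 0,...,5. Row orthogonality: sum_m chi_k(m) conj(chi_l(m)) = 6 * [k = l].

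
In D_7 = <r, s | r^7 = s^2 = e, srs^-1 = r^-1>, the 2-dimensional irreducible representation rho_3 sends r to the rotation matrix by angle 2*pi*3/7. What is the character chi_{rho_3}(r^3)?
chi_{rho_3}(r^3) = 2*cos(2*pi*3*3/7) = -2*cos(3*pi/7)

Argument: rho_3(r^3) is rotation by angle 2*pi*3*3/7, whose trace is 2*cos(2*pi*3*3/7) = -2*cos(3*pi/7).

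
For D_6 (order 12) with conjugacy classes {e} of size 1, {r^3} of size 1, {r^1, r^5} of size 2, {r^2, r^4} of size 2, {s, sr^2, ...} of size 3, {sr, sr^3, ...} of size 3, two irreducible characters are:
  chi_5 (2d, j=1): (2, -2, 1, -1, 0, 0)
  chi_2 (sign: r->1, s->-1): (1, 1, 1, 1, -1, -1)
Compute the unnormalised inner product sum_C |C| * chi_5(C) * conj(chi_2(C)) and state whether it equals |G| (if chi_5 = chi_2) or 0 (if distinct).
Sum = 0; so <chi_5, chi_2> = 0 (distinct irreducibles are orthogonal).

Argument: Compute term by term over conjugacy classes (|C| * chi_5(C) * conj(chi_2(C))):
  1*(2)*conj(1) + 1*(-2)*conj(1) + 2*(1)*conj(1) + 2*(-1)*conj(1) + 3*(0)*conj(-1) + 3*(0)*conj(-1)
  = (2) + (-2) + (2) + (-2) + (0) + (0)
  = 0.
Dividing by |G| = 12 gives 0/12 = 0, matching the row-orthogonality relation <chi_5, chi_2> = [chi_5 = chi_2].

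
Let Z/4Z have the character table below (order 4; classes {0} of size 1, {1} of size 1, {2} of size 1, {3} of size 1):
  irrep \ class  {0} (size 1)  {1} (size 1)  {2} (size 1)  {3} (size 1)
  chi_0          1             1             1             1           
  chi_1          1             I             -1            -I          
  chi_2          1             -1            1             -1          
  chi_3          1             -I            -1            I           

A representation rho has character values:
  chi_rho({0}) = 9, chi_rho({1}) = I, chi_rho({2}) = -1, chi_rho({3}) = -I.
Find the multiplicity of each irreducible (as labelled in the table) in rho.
Multiplicities: chi_0: 2, chi_1: 3, chi_2: 2, chi_3: 2.

Why: Use <chi_rho, chi> = (1/|G|) sum_C |C| * chi_rho(C) * conj(chi(C)) with |G| = 4 for each irreducible chi in the table:
  <chi_rho, chi_0> = (1/4)[1*(9)*conj(1) + 1*(I)*conj(1) + 1*(-1)*conj(1) + 1*(-I)*conj(1)]
      = (1/4)[(9) + (I) + (-1) + (-I)] = 8/4 = 2
  <chi_rho, chi_1> = (1/4)[1*(9)*conj(1) + 1*(I)*conj(I) + 1*(-1)*conj(-1) + 1*(-I)*conj(-I)]
      = (1/4)[(9) + (1) + (1) + (1)] = 12/4 = 3
  <chi_rho, chi_2> = (1/4)[1*(9)*conj(1) + 1*(I)*conj(-1) + 1*(-1)*conj(1) + 1*(-I)*conj(-1)]
      = (1/4)[(9) + (-I) + (-1) + (I)] = 8/4 = 2
  <chi_rho, chi_3> = (1/4)[1*(9)*conj(1) + 1*(I)*conj(-I) + 1*(-1)*conj(-1) + 1*(-I)*conj(I)]
      = (1/4)[(9) + (-1) + (1) + (-1)] = 8/4 = 2
(Exp terms are combined using exp(i*s)*conj(exp(i*t)) = exp(i*(s-t)), and sums of them are collapsed using the identity that for every m > 1 the m distinct m-th roots of unity sum to 0, e.g. 1 + exp(2*I*pi/3) + exp(-2*I*pi/3) = 0.)
Dimension check: dim(rho) = sum (mult * dim) = 2*1 + 3*1 + 2*1 + 2*1 = 9 = chi_rho(e) = 9.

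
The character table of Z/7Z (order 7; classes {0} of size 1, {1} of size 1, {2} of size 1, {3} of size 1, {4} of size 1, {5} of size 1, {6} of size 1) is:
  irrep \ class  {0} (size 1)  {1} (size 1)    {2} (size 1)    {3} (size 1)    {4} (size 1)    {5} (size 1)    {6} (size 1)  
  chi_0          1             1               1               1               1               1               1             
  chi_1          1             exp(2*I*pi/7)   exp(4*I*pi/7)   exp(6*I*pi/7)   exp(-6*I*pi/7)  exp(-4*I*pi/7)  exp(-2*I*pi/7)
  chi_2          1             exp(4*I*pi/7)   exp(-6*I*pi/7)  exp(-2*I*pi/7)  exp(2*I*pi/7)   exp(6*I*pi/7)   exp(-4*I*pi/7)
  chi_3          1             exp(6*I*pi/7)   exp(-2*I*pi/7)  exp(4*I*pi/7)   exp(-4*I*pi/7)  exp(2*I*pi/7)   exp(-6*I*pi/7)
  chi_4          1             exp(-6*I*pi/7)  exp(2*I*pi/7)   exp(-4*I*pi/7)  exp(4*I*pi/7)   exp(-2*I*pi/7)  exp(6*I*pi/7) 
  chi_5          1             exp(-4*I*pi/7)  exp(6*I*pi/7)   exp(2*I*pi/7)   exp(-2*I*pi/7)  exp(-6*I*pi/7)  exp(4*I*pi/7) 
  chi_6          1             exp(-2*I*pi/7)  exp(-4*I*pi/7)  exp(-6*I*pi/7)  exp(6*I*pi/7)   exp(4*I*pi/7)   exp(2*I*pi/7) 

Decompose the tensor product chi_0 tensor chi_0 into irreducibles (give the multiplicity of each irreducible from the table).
chi_0 tensor chi_0 = chi_0 (all other irreducibles have multiplicity 0).

Details: The character of a tensor product is the pointwise product (chi_0 * chi_0)(C) = chi_0(C) * chi_0(C):
  {0}: (1)*(1), {1}: (1)*(1), {2}: (1)*(1), {3}: (1)*(1), {4}: (1)*(1), {5}: (1)*(1), {6}: (1)*(1)
so (chi_0 * chi_0) takes values
  {0} -> 1, {1} -> 1, {2} -> 1, {3} -> 1, {4} -> 1, {5} -> 1, {6} -> 1.
Now take the inner product of this character with each irreducible chi from the table, <chi_0*chi_0, chi> = (1/7) sum_C |C| (chi_0*chi_0)(C) conj(chi(C)):
  <chi_0*chi_0, chi_0> = (1/7)[1*(1)*conj(1) + 1*(1)*conj(1) + 1*(1)*conj(1) + 1*(1)*conj(1) + 1*(1)*conj(1) + 1*(1)*conj(1) + 1*(1)*conj(1)]
      = (1/7)[(1) + (1) + (1) + (1) + (1) + (1) + (1)] = 7/7 = 1
  <chi_0*chi_0, chi_1> = (1/7)[1*(1)*conj(1) + 1*(1)*conj(exp(2*I*pi/7)) + 1*(1)*conj(exp(4*I*pi/7)) + 1*(1)*conj(exp(6*I*pi/7)) + 1*(1)*conj(exp(-6*I*pi/7)) + 1*(1)*conj(exp(-4*I*pi/7)) + 1*(1)*conj(exp(-2*I*pi/7))]
      = (1/7)[(1) + (exp(-2*I*pi/7)) + (exp(-4*I*pi/7)) + (exp(-6*I*pi/7)) + (exp(6*I*pi/7)) + (exp(4*I*pi/7)) + (exp(2*I*pi/7))] = 0/7 = 0
  <chi_0*chi_0, chi_2> = (1/7)[1*(1)*conj(1) + 1*(1)*conj(exp(4*I*pi/7)) + 1*(1)*conj(exp(-6*I*pi/7)) + 1*(1)*conj(exp(-2*I*pi/7)) + 1*(1)*conj(exp(2*I*pi/7)) + 1*(1)*conj(exp(6*I*pi/7)) + 1*(1)*conj(exp(-4*I*pi/7))]
      = (1/7)[(1) + (exp(-4*I*pi/7)) + (exp(6*I*pi/7)) + (exp(2*I*pi/7)) + (exp(-2*I*pi/7)) + (exp(-6*I*pi/7)) + (exp(4*I*pi/7))] = 0/7 = 0
  <chi_0*chi_0, chi_3> = (1/7)[1*(1)*conj(1) + 1*(1)*conj(exp(6*I*pi/7)) + 1*(1)*conj(exp(-2*I*pi/7)) + 1*(1)*conj(exp(4*I*pi/7)) + 1*(1)*conj(exp(-4*I*pi/7)) + 1*(1)*conj(exp(2*I*pi/7)) + 1*(1)*conj(exp(-6*I*pi/7))]
      = (1/7)[(1) + (exp(-6*I*pi/7)) + (exp(2*I*pi/7)) + (exp(-4*I*pi/7)) + (exp(4*I*pi/7)) + (exp(-2*I*pi/7)) + (exp(6*I*pi/7))] = 0/7 = 0
  <chi_0*chi_0, chi_4> = (1/7)[1*(1)*conj(1) + 1*(1)*conj(exp(-6*I*pi/7)) + 1*(1)*conj(exp(2*I*pi/7)) + 1*(1)*conj(exp(-4*I*pi/7)) + 1*(1)*conj(exp(4*I*pi/7)) + 1*(1)*conj(exp(-2*I*pi/7)) + 1*(1)*conj(exp(6*I*pi/7))]
      = (1/7)[(1) + (exp(6*I*pi/7)) + (exp(-2*I*pi/7)) + (exp(4*I*pi/7)) + (exp(-4*I*pi/7)) + (exp(2*I*pi/7)) + (exp(-6*I*pi/7))] = 0/7 = 0
  <chi_0*chi_0, chi_5> = (1/7)[1*(1)*conj(1) + 1*(1)*conj(exp(-4*I*pi/7)) + 1*(1)*conj(exp(6*I*pi/7)) + 1*(1)*conj(exp(2*I*pi/7)) + 1*(1)*conj(exp(-2*I*pi/7)) + 1*(1)*conj(exp(-6*I*pi/7)) + 1*(1)*conj(exp(4*I*pi/7))]
      = (1/7)[(1) + (exp(4*I*pi/7)) + (exp(-6*I*pi/7)) + (exp(-2*I*pi/7)) + (exp(2*I*pi/7)) + (exp(6*I*pi/7)) + (exp(-4*I*pi/7))] = 0/7 = 0
  <chi_0*chi_0, chi_6> = (1/7)[1*(1)*conj(1) + 1*(1)*conj(exp(-2*I*pi/7)) + 1*(1)*conj(exp(-4*I*pi/7)) + 1*(1)*conj(exp(-6*I*pi/7)) + 1*(1)*conj(exp(6*I*pi/7)) + 1*(1)*conj(exp(4*I*pi/7)) + 1*(1)*conj(exp(2*I*pi/7))]
      = (1/7)[(1) + (exp(2*I*pi/7)) + (exp(4*I*pi/7)) + (exp(6*I*pi/7)) + (exp(-6*I*pi/7)) + (exp(-4*I*pi/7)) + (exp(-2*I*pi/7))] = 0/7 = 0
(Exp terms are combined using exp(i*s)*conj(exp(i*t)) = exp(i*(s-t)), and sums of them are collapsed using the identity that for every m > 1 the m distinct m-th roots of unity sum to 0, e.g. 1 + exp(2*I*pi/3) + exp(-2*I*pi/3) = 0.)
Hence the multiplicities are chi_0: 1. Dimension check: dim(chi_0)*dim(chi_0) = 1*1 = 1 and sum (mult * dim) = 1*1 = 1.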